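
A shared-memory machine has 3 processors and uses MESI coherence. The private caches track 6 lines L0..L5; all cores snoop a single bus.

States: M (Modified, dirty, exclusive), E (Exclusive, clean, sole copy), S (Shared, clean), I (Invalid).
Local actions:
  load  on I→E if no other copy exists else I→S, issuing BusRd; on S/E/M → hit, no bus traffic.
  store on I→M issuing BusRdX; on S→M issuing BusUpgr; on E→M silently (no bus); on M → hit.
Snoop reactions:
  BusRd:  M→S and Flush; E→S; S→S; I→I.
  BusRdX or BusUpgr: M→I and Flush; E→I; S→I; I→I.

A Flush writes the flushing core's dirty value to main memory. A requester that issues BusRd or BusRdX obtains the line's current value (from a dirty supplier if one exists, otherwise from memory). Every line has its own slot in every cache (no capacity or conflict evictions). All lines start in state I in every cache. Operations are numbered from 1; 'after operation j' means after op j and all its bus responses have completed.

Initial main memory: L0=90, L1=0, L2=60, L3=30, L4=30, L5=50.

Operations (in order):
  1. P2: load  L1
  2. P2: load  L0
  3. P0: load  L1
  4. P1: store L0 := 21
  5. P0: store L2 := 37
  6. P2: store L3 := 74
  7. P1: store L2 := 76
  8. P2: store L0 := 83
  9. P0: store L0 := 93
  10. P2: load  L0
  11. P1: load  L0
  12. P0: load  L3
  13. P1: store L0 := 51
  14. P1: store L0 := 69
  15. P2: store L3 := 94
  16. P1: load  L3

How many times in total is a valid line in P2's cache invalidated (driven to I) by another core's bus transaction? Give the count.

step 1: P2: load  L1  ⟶  IIE  (L1)  txn=BusRd  M[L1]=0
step 2: P2: load  L0  ⟶  IIE  (L0)  txn=BusRd  M[L0]=90
step 3: P0: load  L1  ⟶  SIS  (L1)  txn=BusRd  M[L1]=0
step 4: P1: store L0 := 21  ⟶  IMI  (L0)  txn=BusRdX  M[L0]=90
step 5: P0: store L2 := 37  ⟶  MII  (L2)  txn=BusRdX  M[L2]=60
step 6: P2: store L3 := 74  ⟶  IIM  (L3)  txn=BusRdX  M[L3]=30
step 7: P1: store L2 := 76  ⟶  IMI  (L2)  txn=BusRdX+Flush  M[L2]=37
step 8: P2: store L0 := 83  ⟶  IIM  (L0)  txn=BusRdX+Flush  M[L0]=21
step 9: P0: store L0 := 93  ⟶  MII  (L0)  txn=BusRdX+Flush  M[L0]=83
step 10: P2: load  L0  ⟶  SIS  (L0)  txn=BusRd+Flush  M[L0]=93
step 11: P1: load  L0  ⟶  SSS  (L0)  txn=BusRd  M[L0]=93
step 12: P0: load  L3  ⟶  SIS  (L3)  txn=BusRd+Flush  M[L3]=74
step 13: P1: store L0 := 51  ⟶  IMI  (L0)  txn=BusUpgr  M[L0]=93
step 14: P1: store L0 := 69  ⟶  IMI  (L0)  txn=∅  M[L0]=93
step 15: P2: store L3 := 94  ⟶  IIM  (L3)  txn=BusUpgr  M[L3]=74
step 16: P1: load  L3  ⟶  ISS  (L3)  txn=BusRd+Flush  M[L3]=94

invalidations = 3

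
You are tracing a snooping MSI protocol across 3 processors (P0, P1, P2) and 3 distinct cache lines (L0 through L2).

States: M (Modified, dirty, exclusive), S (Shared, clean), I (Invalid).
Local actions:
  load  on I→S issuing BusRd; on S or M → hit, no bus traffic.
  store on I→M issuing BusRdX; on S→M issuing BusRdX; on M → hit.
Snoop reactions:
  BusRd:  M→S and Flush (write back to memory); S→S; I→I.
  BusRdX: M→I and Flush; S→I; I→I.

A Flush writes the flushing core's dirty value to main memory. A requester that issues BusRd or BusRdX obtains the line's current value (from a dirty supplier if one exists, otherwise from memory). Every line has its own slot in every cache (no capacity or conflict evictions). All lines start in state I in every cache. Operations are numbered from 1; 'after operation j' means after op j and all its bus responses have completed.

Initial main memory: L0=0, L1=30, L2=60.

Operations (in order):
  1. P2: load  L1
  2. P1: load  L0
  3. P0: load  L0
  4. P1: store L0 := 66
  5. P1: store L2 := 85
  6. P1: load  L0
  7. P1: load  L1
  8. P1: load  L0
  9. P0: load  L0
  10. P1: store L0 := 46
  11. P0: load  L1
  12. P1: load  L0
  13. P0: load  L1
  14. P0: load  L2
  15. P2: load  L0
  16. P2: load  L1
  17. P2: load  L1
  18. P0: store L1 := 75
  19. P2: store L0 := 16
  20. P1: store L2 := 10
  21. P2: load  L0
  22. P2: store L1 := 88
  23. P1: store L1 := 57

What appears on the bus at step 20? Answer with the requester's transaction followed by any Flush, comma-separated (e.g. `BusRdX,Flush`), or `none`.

bus = BusRdX

1. P2: load  L1  bus=[BusRd]  L1: P0=I P1=I P2=S  mem[L1]=30
2. P1: load  L0  bus=[BusRd]  L0: P0=I P1=S P2=I  mem[L0]=0
3. P0: load  L0  bus=[BusRd]  L0: P0=S P1=S P2=I  mem[L0]=0
4. P1: store L0 := 66  bus=[BusRdX]  L0: P0=I P1=M P2=I  mem[L0]=0
5. P1: store L2 := 85  bus=[BusRdX]  L2: P0=I P1=M P2=I  mem[L2]=60
6. P1: load  L0  bus=[-]  L0: P0=I P1=M P2=I  mem[L0]=0
7. P1: load  L1  bus=[BusRd]  L1: P0=I P1=S P2=S  mem[L1]=30
8. P1: load  L0  bus=[-]  L0: P0=I P1=M P2=I  mem[L0]=0
9. P0: load  L0  bus=[BusRd,Flush]  L0: P0=S P1=S P2=I  mem[L0]=66
10. P1: store L0 := 46  bus=[BusRdX]  L0: P0=I P1=M P2=I  mem[L0]=66
11. P0: load  L1  bus=[BusRd]  L1: P0=S P1=S P2=S  mem[L1]=30
12. P1: load  L0  bus=[-]  L0: P0=I P1=M P2=I  mem[L0]=66
13. P0: load  L1  bus=[-]  L1: P0=S P1=S P2=S  mem[L1]=30
14. P0: load  L2  bus=[BusRd,Flush]  L2: P0=S P1=S P2=I  mem[L2]=85
15. P2: load  L0  bus=[BusRd,Flush]  L0: P0=I P1=S P2=S  mem[L0]=46
16. P2: load  L1  bus=[-]  L1: P0=S P1=S P2=S  mem[L1]=30
17. P2: load  L1  bus=[-]  L1: P0=S P1=S P2=S  mem[L1]=30
18. P0: store L1 := 75  bus=[BusRdX]  L1: P0=M P1=I P2=I  mem[L1]=30
19. P2: store L0 := 16  bus=[BusRdX]  L0: P0=I P1=I P2=M  mem[L0]=46
20. P1: store L2 := 10  bus=[BusRdX]  L2: P0=I P1=M P2=I  mem[L2]=85
21. P2: load  L0  bus=[-]  L0: P0=I P1=I P2=M  mem[L0]=46
22. P2: store L1 := 88  bus=[BusRdX,Flush]  L1: P0=I P1=I P2=M  mem[L1]=75
23. P1: store L1 := 57  bus=[BusRdX,Flush]  L1: P0=I P1=M P2=I  mem[L1]=88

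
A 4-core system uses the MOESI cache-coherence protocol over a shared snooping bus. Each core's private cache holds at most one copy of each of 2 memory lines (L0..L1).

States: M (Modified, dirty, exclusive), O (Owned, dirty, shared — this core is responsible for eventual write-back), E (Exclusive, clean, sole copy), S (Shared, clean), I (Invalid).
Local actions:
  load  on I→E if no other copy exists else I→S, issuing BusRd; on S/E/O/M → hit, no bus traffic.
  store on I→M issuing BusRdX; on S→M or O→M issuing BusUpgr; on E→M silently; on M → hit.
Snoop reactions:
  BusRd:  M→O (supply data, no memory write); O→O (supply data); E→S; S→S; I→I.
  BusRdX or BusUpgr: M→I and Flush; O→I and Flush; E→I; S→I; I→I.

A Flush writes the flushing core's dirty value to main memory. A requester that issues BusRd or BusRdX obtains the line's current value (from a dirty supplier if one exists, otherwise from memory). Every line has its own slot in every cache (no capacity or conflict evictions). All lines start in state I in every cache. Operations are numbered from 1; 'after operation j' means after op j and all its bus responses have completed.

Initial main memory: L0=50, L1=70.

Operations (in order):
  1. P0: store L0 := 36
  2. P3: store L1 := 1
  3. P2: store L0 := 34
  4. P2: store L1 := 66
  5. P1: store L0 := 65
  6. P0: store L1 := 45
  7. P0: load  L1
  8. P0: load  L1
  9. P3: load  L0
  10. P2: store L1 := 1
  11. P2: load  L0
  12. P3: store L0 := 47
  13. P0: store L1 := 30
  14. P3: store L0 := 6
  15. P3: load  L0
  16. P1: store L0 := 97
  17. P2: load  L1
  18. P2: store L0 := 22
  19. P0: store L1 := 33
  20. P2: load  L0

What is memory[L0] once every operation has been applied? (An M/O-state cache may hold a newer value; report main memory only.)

step 1: P0: store L0 := 36  ⟶  MIII  (L0)  txn=BusRdX  M[L0]=50
step 2: P3: store L1 := 1  ⟶  IIIM  (L1)  txn=BusRdX  M[L1]=70
step 3: P2: store L0 := 34  ⟶  IIMI  (L0)  txn=BusRdX+Flush  M[L0]=36
step 4: P2: store L1 := 66  ⟶  IIMI  (L1)  txn=BusRdX+Flush  M[L1]=1
step 5: P1: store L0 := 65  ⟶  IMII  (L0)  txn=BusRdX+Flush  M[L0]=34
step 6: P0: store L1 := 45  ⟶  MIII  (L1)  txn=BusRdX+Flush  M[L1]=66
step 7: P0: load  L1  ⟶  MIII  (L1)  txn=∅  M[L1]=66
step 8: P0: load  L1  ⟶  MIII  (L1)  txn=∅  M[L1]=66
step 9: P3: load  L0  ⟶  IOIS  (L0)  txn=BusRd  M[L0]=34
step 10: P2: store L1 := 1  ⟶  IIMI  (L1)  txn=BusRdX+Flush  M[L1]=45
step 11: P2: load  L0  ⟶  IOSS  (L0)  txn=BusRd  M[L0]=34
step 12: P3: store L0 := 47  ⟶  IIIM  (L0)  txn=BusUpgr+Flush  M[L0]=65
step 13: P0: store L1 := 30  ⟶  MIII  (L1)  txn=BusRdX+Flush  M[L1]=1
step 14: P3: store L0 := 6  ⟶  IIIM  (L0)  txn=∅  M[L0]=65
step 15: P3: load  L0  ⟶  IIIM  (L0)  txn=∅  M[L0]=65
step 16: P1: store L0 := 97  ⟶  IMII  (L0)  txn=BusRdX+Flush  M[L0]=6
step 17: P2: load  L1  ⟶  OISI  (L1)  txn=BusRd  M[L1]=1
step 18: P2: store L0 := 22  ⟶  IIMI  (L0)  txn=BusRdX+Flush  M[L0]=97
step 19: P0: store L1 := 33  ⟶  MIII  (L1)  txn=BusUpgr  M[L1]=1
step 20: P2: load  L0  ⟶  IIMI  (L0)  txn=∅  M[L0]=97

memory[L0] = 97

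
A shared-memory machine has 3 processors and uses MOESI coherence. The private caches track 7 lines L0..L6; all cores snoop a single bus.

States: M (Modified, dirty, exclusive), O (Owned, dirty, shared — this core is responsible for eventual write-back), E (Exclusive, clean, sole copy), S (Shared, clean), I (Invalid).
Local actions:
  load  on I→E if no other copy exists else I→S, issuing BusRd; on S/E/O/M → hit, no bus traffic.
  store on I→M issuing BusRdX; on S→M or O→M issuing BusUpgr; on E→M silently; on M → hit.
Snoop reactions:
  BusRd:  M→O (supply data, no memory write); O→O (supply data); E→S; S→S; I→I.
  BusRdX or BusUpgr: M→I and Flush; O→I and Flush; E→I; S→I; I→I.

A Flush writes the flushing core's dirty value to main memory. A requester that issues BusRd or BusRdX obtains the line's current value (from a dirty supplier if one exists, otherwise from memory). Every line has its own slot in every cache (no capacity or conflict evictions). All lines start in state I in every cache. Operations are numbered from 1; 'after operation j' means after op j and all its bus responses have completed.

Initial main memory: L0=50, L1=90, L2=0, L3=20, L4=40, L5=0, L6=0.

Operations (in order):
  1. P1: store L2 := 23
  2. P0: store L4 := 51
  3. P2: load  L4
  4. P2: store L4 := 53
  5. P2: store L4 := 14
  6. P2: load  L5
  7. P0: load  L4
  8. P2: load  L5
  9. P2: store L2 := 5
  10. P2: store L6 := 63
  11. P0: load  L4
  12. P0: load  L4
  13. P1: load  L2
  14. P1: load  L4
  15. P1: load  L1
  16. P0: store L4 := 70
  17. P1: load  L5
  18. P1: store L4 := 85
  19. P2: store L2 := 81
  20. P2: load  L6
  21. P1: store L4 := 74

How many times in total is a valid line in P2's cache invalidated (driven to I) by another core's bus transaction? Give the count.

step 1: P1: store L2 := 23  ⟶  IMI  (L2)  txn=BusRdX  M[L2]=0
step 2: P0: store L4 := 51  ⟶  MII  (L4)  txn=BusRdX  M[L4]=40
step 3: P2: load  L4  ⟶  OIS  (L4)  txn=BusRd  M[L4]=40
step 4: P2: store L4 := 53  ⟶  IIM  (L4)  txn=BusUpgr+Flush  M[L4]=51
step 5: P2: store L4 := 14  ⟶  IIM  (L4)  txn=∅  M[L4]=51
step 6: P2: load  L5  ⟶  IIE  (L5)  txn=BusRd  M[L5]=0
step 7: P0: load  L4  ⟶  SIO  (L4)  txn=BusRd  M[L4]=51
step 8: P2: load  L5  ⟶  IIE  (L5)  txn=∅  M[L5]=0
step 9: P2: store L2 := 5  ⟶  IIM  (L2)  txn=BusRdX+Flush  M[L2]=23
step 10: P2: store L6 := 63  ⟶  IIM  (L6)  txn=BusRdX  M[L6]=0
step 11: P0: load  L4  ⟶  SIO  (L4)  txn=∅  M[L4]=51
step 12: P0: load  L4  ⟶  SIO  (L4)  txn=∅  M[L4]=51
step 13: P1: load  L2  ⟶  ISO  (L2)  txn=BusRd  M[L2]=23
step 14: P1: load  L4  ⟶  SSO  (L4)  txn=BusRd  M[L4]=51
step 15: P1: load  L1  ⟶  IEI  (L1)  txn=BusRd  M[L1]=90
step 16: P0: store L4 := 70  ⟶  MII  (L4)  txn=BusUpgr+Flush  M[L4]=14
step 17: P1: load  L5  ⟶  ISS  (L5)  txn=BusRd  M[L5]=0
step 18: P1: store L4 := 85  ⟶  IMI  (L4)  txn=BusRdX+Flush  M[L4]=70
step 19: P2: store L2 := 81  ⟶  IIM  (L2)  txn=BusUpgr  M[L2]=23
step 20: P2: load  L6  ⟶  IIM  (L6)  txn=∅  M[L6]=0
step 21: P1: store L4 := 74  ⟶  IMI  (L4)  txn=∅  M[L4]=70

invalidations = 1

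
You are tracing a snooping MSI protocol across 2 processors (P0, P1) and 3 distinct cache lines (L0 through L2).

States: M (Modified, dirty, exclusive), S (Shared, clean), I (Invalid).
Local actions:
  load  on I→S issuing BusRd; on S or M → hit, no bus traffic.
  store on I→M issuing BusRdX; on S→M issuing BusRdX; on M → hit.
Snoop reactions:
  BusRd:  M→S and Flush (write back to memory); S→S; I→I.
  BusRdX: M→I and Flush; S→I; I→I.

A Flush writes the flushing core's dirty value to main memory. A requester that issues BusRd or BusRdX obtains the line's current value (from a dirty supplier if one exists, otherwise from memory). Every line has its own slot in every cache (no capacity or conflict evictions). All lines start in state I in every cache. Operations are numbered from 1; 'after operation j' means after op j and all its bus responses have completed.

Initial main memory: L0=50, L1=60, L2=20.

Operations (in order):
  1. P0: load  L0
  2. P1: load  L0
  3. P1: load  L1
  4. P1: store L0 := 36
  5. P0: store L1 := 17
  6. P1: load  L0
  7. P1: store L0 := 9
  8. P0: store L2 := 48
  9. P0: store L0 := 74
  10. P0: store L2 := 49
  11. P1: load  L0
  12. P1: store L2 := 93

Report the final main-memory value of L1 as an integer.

memory[L1] = 60

[1] P0: load  L0 | P0:S(50), P1:I | bus: BusRd
[2] P1: load  L0 | P0:S(50), P1:S(50) | bus: BusRd
[3] P1: load  L1 | P0:I, P1:S(60) | bus: BusRd
[4] P1: store L0 := 36 | P0:I, P1:M(36) | bus: BusRdX
[5] P0: store L1 := 17 | P0:M(17), P1:I | bus: BusRdX
[6] P1: load  L0 | P0:I, P1:M(36) | bus: none
[7] P1: store L0 := 9 | P0:I, P1:M(9) | bus: none
[8] P0: store L2 := 48 | P0:M(48), P1:I | bus: BusRdX
[9] P0: store L0 := 74 | P0:M(74), P1:I | bus: BusRdX,Flush
[10] P0: store L2 := 49 | P0:M(49), P1:I | bus: none
[11] P1: load  L0 | P0:S(74), P1:S(74) | bus: BusRd,Flush
[12] P1: store L2 := 93 | P0:I, P1:M(93) | bus: BusRdX,Flush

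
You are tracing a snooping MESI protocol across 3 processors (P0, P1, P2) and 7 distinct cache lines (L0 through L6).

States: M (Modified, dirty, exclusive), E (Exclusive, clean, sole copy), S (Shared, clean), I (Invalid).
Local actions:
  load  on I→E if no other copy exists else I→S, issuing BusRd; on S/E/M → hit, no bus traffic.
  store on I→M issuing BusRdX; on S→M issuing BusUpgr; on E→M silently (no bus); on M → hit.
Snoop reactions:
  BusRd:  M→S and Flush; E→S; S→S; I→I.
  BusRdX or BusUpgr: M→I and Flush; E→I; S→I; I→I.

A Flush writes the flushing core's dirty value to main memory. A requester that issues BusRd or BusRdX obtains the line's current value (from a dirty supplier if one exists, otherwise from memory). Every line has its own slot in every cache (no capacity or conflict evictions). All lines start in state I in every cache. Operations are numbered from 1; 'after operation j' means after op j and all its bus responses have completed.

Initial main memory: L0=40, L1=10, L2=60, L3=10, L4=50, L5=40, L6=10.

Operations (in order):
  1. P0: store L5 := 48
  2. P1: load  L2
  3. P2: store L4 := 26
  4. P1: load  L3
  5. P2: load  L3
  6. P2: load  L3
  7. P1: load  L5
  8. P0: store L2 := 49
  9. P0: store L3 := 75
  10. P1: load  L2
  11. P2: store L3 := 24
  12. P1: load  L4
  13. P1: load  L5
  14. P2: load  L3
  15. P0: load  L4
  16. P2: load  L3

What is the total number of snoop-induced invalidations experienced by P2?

  op1 P0: store L5 := 48 → M/I/I on L5; bus BusRdX; mem=40
  op2 P1: load  L2 → I/E/I on L2; bus BusRd; mem=60
  op3 P2: store L4 := 26 → I/I/M on L4; bus BusRdX; mem=50
  op4 P1: load  L3 → I/E/I on L3; bus BusRd; mem=10
  op5 P2: load  L3 → I/S/S on L3; bus BusRd; mem=10
  op6 P2: load  L3 → I/S/S on L3; bus (none); mem=10
  op7 P1: load  L5 → S/S/I on L5; bus BusRd Flush; mem=48
  op8 P0: store L2 := 49 → M/I/I on L2; bus BusRdX; mem=60
  op9 P0: store L3 := 75 → M/I/I on L3; bus BusRdX; mem=10
  op10 P1: load  L2 → S/S/I on L2; bus BusRd Flush; mem=49
  op11 P2: store L3 := 24 → I/I/M on L3; bus BusRdX Flush; mem=75
  op12 P1: load  L4 → I/S/S on L4; bus BusRd Flush; mem=26
  op13 P1: load  L5 → S/S/I on L5; bus (none); mem=48
  op14 P2: load  L3 → I/I/M on L3; bus (none); mem=75
  op15 P0: load  L4 → S/S/S on L4; bus BusRd; mem=26
  op16 P2: load  L3 → I/I/M on L3; bus (none); mem=75

invalidations = 1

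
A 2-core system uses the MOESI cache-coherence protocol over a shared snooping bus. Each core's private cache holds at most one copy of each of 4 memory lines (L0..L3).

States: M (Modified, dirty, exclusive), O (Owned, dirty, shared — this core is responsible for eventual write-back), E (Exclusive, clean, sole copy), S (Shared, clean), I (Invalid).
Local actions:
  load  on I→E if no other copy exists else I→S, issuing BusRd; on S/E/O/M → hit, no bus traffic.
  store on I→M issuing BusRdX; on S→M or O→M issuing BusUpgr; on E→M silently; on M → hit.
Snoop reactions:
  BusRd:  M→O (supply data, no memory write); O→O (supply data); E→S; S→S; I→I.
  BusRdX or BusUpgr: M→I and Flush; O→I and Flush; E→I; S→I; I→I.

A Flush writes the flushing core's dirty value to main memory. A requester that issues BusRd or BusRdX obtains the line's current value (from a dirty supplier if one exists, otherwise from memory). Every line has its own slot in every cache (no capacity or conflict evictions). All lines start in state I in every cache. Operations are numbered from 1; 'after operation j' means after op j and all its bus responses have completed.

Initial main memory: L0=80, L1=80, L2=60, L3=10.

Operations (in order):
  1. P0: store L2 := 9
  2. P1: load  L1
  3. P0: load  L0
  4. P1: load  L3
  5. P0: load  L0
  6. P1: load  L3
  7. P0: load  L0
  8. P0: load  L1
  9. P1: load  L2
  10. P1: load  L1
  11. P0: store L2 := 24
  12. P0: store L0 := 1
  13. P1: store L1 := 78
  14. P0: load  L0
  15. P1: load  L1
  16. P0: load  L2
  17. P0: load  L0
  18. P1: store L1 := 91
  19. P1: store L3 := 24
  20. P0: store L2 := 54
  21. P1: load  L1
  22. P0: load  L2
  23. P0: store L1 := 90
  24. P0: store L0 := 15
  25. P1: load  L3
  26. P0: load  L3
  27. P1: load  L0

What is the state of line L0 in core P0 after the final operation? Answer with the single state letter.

state = O

step 1: P0: store L2 := 9  ⟶  MI  (L2)  txn=BusRdX  M[L2]=60
step 2: P1: load  L1  ⟶  IE  (L1)  txn=BusRd  M[L1]=80
step 3: P0: load  L0  ⟶  EI  (L0)  txn=BusRd  M[L0]=80
step 4: P1: load  L3  ⟶  IE  (L3)  txn=BusRd  M[L3]=10
step 5: P0: load  L0  ⟶  EI  (L0)  txn=∅  M[L0]=80
step 6: P1: load  L3  ⟶  IE  (L3)  txn=∅  M[L3]=10
step 7: P0: load  L0  ⟶  EI  (L0)  txn=∅  M[L0]=80
step 8: P0: load  L1  ⟶  SS  (L1)  txn=BusRd  M[L1]=80
step 9: P1: load  L2  ⟶  OS  (L2)  txn=BusRd  M[L2]=60
step 10: P1: load  L1  ⟶  SS  (L1)  txn=∅  M[L1]=80
step 11: P0: store L2 := 24  ⟶  MI  (L2)  txn=BusUpgr  M[L2]=60
step 12: P0: store L0 := 1  ⟶  MI  (L0)  txn=∅  M[L0]=80
step 13: P1: store L1 := 78  ⟶  IM  (L1)  txn=BusUpgr  M[L1]=80
step 14: P0: load  L0  ⟶  MI  (L0)  txn=∅  M[L0]=80
step 15: P1: load  L1  ⟶  IM  (L1)  txn=∅  M[L1]=80
step 16: P0: load  L2  ⟶  MI  (L2)  txn=∅  M[L2]=60
step 17: P0: load  L0  ⟶  MI  (L0)  txn=∅  M[L0]=80
step 18: P1: store L1 := 91  ⟶  IM  (L1)  txn=∅  M[L1]=80
step 19: P1: store L3 := 24  ⟶  IM  (L3)  txn=∅  M[L3]=10
step 20: P0: store L2 := 54  ⟶  MI  (L2)  txn=∅  M[L2]=60
step 21: P1: load  L1  ⟶  IM  (L1)  txn=∅  M[L1]=80
step 22: P0: load  L2  ⟶  MI  (L2)  txn=∅  M[L2]=60
step 23: P0: store L1 := 90  ⟶  MI  (L1)  txn=BusRdX+Flush  M[L1]=91
step 24: P0: store L0 := 15  ⟶  MI  (L0)  txn=∅  M[L0]=80
step 25: P1: load  L3  ⟶  IM  (L3)  txn=∅  M[L3]=10
step 26: P0: load  L3  ⟶  SO  (L3)  txn=BusRd  M[L3]=10
step 27: P1: load  L0  ⟶  OS  (L0)  txn=BusRd  M[L0]=80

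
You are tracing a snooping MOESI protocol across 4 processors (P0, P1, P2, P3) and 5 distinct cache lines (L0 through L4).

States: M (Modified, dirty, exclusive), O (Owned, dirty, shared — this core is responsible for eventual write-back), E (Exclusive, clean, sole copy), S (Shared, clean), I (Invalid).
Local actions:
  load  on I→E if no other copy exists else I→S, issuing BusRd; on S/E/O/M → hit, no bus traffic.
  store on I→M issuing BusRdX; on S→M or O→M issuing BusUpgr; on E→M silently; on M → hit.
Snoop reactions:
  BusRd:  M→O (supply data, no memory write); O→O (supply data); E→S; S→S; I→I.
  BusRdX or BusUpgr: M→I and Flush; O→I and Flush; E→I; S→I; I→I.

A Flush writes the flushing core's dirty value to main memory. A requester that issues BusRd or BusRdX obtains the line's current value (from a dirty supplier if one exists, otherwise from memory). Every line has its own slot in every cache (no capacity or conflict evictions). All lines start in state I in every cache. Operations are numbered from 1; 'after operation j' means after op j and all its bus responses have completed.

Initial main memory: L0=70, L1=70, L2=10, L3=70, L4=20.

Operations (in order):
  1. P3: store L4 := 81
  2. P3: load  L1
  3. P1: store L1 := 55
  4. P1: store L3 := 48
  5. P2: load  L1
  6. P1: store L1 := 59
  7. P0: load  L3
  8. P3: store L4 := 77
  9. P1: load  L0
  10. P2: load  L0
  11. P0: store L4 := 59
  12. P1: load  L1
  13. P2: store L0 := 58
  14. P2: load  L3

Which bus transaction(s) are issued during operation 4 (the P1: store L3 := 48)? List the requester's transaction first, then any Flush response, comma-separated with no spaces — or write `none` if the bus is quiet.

1. P3: store L4 := 81  bus=[BusRdX]  L4: P0=I P1=I P2=I P3=M  mem[L4]=20
2. P3: load  L1  bus=[BusRd]  L1: P0=I P1=I P2=I P3=E  mem[L1]=70
3. P1: store L1 := 55  bus=[BusRdX]  L1: P0=I P1=M P2=I P3=I  mem[L1]=70
4. P1: store L3 := 48  bus=[BusRdX]  L3: P0=I P1=M P2=I P3=I  mem[L3]=70
5. P2: load  L1  bus=[BusRd]  L1: P0=I P1=O P2=S P3=I  mem[L1]=70
6. P1: store L1 := 59  bus=[BusUpgr]  L1: P0=I P1=M P2=I P3=I  mem[L1]=70
7. P0: load  L3  bus=[BusRd]  L3: P0=S P1=O P2=I P3=I  mem[L3]=70
8. P3: store L4 := 77  bus=[-]  L4: P0=I P1=I P2=I P3=M  mem[L4]=20
9. P1: load  L0  bus=[BusRd]  L0: P0=I P1=E P2=I P3=I  mem[L0]=70
10. P2: load  L0  bus=[BusRd]  L0: P0=I P1=S P2=S P3=I  mem[L0]=70
11. P0: store L4 := 59  bus=[BusRdX,Flush]  L4: P0=M P1=I P2=I P3=I  mem[L4]=77
12. P1: load  L1  bus=[-]  L1: P0=I P1=M P2=I P3=I  mem[L1]=70
13. P2: store L0 := 58  bus=[BusUpgr]  L0: P0=I P1=I P2=M P3=I  mem[L0]=70
14. P2: load  L3  bus=[BusRd]  L3: P0=S P1=O P2=S P3=I  mem[L3]=70

bus = BusRdX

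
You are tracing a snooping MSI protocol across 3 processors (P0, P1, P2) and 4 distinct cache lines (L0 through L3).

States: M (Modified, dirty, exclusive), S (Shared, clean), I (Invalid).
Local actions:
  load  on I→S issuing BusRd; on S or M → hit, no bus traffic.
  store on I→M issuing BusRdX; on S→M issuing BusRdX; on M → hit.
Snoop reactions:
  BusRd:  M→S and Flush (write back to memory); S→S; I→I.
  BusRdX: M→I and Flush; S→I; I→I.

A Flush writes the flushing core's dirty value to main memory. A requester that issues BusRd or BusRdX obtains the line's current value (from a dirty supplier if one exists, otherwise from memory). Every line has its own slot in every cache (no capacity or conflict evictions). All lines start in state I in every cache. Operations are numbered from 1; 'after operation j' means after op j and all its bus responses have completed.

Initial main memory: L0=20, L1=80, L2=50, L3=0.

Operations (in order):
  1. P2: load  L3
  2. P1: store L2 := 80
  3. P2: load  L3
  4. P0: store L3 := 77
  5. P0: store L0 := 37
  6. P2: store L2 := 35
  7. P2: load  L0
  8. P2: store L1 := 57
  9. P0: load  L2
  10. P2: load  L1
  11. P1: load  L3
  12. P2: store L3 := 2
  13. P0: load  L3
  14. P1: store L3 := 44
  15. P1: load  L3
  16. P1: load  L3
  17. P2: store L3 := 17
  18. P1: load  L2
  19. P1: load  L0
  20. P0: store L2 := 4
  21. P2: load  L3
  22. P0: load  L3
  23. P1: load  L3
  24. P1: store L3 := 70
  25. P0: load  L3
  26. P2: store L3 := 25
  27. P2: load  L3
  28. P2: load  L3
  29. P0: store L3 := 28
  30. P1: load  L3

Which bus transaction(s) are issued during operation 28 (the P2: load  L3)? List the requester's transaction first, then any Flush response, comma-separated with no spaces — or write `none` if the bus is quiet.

  op1 P2: load  L3 → I/I/S on L3; bus BusRd; mem=0
  op2 P1: store L2 := 80 → I/M/I on L2; bus BusRdX; mem=50
  op3 P2: load  L3 → I/I/S on L3; bus (none); mem=0
  op4 P0: store L3 := 77 → M/I/I on L3; bus BusRdX; mem=0
  op5 P0: store L0 := 37 → M/I/I on L0; bus BusRdX; mem=20
  op6 P2: store L2 := 35 → I/I/M on L2; bus BusRdX Flush; mem=80
  op7 P2: load  L0 → S/I/S on L0; bus BusRd Flush; mem=37
  op8 P2: store L1 := 57 → I/I/M on L1; bus BusRdX; mem=80
  op9 P0: load  L2 → S/I/S on L2; bus BusRd Flush; mem=35
  op10 P2: load  L1 → I/I/M on L1; bus (none); mem=80
  op11 P1: load  L3 → S/S/I on L3; bus BusRd Flush; mem=77
  op12 P2: store L3 := 2 → I/I/M on L3; bus BusRdX; mem=77
  op13 P0: load  L3 → S/I/S on L3; bus BusRd Flush; mem=2
  op14 P1: store L3 := 44 → I/M/I on L3; bus BusRdX; mem=2
  op15 P1: load  L3 → I/M/I on L3; bus (none); mem=2
  op16 P1: load  L3 → I/M/I on L3; bus (none); mem=2
  op17 P2: store L3 := 17 → I/I/M on L3; bus BusRdX Flush; mem=44
  op18 P1: load  L2 → S/S/S on L2; bus BusRd; mem=35
  op19 P1: load  L0 → S/S/S on L0; bus BusRd; mem=37
  op20 P0: store L2 := 4 → M/I/I on L2; bus BusRdX; mem=35
  op21 P2: load  L3 → I/I/M on L3; bus (none); mem=44
  op22 P0: load  L3 → S/I/S on L3; bus BusRd Flush; mem=17
  op23 P1: load  L3 → S/S/S on L3; bus BusRd; mem=17
  op24 P1: store L3 := 70 → I/M/I on L3; bus BusRdX; mem=17
  op25 P0: load  L3 → S/S/I on L3; bus BusRd Flush; mem=70
  op26 P2: store L3 := 25 → I/I/M on L3; bus BusRdX; mem=70
  op27 P2: load  L3 → I/I/M on L3; bus (none); mem=70
  op28 P2: load  L3 → I/I/M on L3; bus (none); mem=70
  op29 P0: store L3 := 28 → M/I/I on L3; bus BusRdX Flush; mem=25
  op30 P1: load  L3 → S/S/I on L3; bus BusRd Flush; mem=28

bus = none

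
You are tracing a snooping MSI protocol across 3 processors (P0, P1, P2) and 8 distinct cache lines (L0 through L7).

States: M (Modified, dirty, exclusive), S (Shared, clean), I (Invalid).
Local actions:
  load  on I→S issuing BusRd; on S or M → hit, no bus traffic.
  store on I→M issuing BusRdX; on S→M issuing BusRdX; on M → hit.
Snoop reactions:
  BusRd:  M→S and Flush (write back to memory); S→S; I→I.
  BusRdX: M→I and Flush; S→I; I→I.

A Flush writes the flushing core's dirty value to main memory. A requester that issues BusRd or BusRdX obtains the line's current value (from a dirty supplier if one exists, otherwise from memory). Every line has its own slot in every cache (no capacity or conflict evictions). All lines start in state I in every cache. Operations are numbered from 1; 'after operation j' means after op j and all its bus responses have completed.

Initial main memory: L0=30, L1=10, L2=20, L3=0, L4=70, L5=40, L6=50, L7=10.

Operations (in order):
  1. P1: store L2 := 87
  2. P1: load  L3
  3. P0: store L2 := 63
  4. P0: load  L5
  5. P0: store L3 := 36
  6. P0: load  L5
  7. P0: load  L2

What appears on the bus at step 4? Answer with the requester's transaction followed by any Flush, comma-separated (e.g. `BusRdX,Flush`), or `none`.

bus = BusRd

step 1: P1: store L2 := 87  ⟶  IMI  (L2)  txn=BusRdX  M[L2]=20
step 2: P1: load  L3  ⟶  ISI  (L3)  txn=BusRd  M[L3]=0
step 3: P0: store L2 := 63  ⟶  MII  (L2)  txn=BusRdX+Flush  M[L2]=87
step 4: P0: load  L5  ⟶  SII  (L5)  txn=BusRd  M[L5]=40
step 5: P0: store L3 := 36  ⟶  MII  (L3)  txn=BusRdX  M[L3]=0
step 6: P0: load  L5  ⟶  SII  (L5)  txn=∅  M[L5]=40
step 7: P0: load  L2  ⟶  MII  (L2)  txn=∅  M[L2]=87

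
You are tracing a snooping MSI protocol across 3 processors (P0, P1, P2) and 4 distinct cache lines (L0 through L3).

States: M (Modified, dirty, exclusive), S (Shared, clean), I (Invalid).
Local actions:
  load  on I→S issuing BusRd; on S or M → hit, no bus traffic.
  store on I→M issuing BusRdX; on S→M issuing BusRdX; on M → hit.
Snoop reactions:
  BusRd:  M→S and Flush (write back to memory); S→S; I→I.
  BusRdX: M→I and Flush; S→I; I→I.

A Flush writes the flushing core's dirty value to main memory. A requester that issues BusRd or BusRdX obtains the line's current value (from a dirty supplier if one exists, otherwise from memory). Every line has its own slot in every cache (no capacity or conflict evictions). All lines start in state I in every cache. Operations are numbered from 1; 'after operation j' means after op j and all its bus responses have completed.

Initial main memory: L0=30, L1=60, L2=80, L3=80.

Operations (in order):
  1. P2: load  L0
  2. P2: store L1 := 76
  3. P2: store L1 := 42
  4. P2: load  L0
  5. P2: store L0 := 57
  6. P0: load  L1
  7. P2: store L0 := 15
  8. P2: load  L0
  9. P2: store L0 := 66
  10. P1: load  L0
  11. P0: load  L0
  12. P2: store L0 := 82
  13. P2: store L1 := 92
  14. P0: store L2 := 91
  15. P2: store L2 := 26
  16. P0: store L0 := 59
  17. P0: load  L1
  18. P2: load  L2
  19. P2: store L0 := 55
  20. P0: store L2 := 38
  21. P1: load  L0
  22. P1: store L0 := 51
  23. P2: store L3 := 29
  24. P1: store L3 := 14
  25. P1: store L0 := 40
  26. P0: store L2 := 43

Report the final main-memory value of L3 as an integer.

memory[L3] = 29

1. P2: load  L0  bus=[BusRd]  L0: P0=I P1=I P2=S  mem[L0]=30
2. P2: store L1 := 76  bus=[BusRdX]  L1: P0=I P1=I P2=M  mem[L1]=60
3. P2: store L1 := 42  bus=[-]  L1: P0=I P1=I P2=M  mem[L1]=60
4. P2: load  L0  bus=[-]  L0: P0=I P1=I P2=S  mem[L0]=30
5. P2: store L0 := 57  bus=[BusRdX]  L0: P0=I P1=I P2=M  mem[L0]=30
6. P0: load  L1  bus=[BusRd,Flush]  L1: P0=S P1=I P2=S  mem[L1]=42
7. P2: store L0 := 15  bus=[-]  L0: P0=I P1=I P2=M  mem[L0]=30
8. P2: load  L0  bus=[-]  L0: P0=I P1=I P2=M  mem[L0]=30
9. P2: store L0 := 66  bus=[-]  L0: P0=I P1=I P2=M  mem[L0]=30
10. P1: load  L0  bus=[BusRd,Flush]  L0: P0=I P1=S P2=S  mem[L0]=66
11. P0: load  L0  bus=[BusRd]  L0: P0=S P1=S P2=S  mem[L0]=66
12. P2: store L0 := 82  bus=[BusRdX]  L0: P0=I P1=I P2=M  mem[L0]=66
13. P2: store L1 := 92  bus=[BusRdX]  L1: P0=I P1=I P2=M  mem[L1]=42
14. P0: store L2 := 91  bus=[BusRdX]  L2: P0=M P1=I P2=I  mem[L2]=80
15. P2: store L2 := 26  bus=[BusRdX,Flush]  L2: P0=I P1=I P2=M  mem[L2]=91
16. P0: store L0 := 59  bus=[BusRdX,Flush]  L0: P0=M P1=I P2=I  mem[L0]=82
17. P0: load  L1  bus=[BusRd,Flush]  L1: P0=S P1=I P2=S  mem[L1]=92
18. P2: load  L2  bus=[-]  L2: P0=I P1=I P2=M  mem[L2]=91
19. P2: store L0 := 55  bus=[BusRdX,Flush]  L0: P0=I P1=I P2=M  mem[L0]=59
20. P0: store L2 := 38  bus=[BusRdX,Flush]  L2: P0=M P1=I P2=I  mem[L2]=26
21. P1: load  L0  bus=[BusRd,Flush]  L0: P0=I P1=S P2=S  mem[L0]=55
22. P1: store L0 := 51  bus=[BusRdX]  L0: P0=I P1=M P2=I  mem[L0]=55
23. P2: store L3 := 29  bus=[BusRdX]  L3: P0=I P1=I P2=M  mem[L3]=80
24. P1: store L3 := 14  bus=[BusRdX,Flush]  L3: P0=I P1=M P2=I  mem[L3]=29
25. P1: store L0 := 40  bus=[-]  L0: P0=I P1=M P2=I  mem[L0]=55
26. P0: store L2 := 43  bus=[-]  L2: P0=M P1=I P2=I  mem[L2]=26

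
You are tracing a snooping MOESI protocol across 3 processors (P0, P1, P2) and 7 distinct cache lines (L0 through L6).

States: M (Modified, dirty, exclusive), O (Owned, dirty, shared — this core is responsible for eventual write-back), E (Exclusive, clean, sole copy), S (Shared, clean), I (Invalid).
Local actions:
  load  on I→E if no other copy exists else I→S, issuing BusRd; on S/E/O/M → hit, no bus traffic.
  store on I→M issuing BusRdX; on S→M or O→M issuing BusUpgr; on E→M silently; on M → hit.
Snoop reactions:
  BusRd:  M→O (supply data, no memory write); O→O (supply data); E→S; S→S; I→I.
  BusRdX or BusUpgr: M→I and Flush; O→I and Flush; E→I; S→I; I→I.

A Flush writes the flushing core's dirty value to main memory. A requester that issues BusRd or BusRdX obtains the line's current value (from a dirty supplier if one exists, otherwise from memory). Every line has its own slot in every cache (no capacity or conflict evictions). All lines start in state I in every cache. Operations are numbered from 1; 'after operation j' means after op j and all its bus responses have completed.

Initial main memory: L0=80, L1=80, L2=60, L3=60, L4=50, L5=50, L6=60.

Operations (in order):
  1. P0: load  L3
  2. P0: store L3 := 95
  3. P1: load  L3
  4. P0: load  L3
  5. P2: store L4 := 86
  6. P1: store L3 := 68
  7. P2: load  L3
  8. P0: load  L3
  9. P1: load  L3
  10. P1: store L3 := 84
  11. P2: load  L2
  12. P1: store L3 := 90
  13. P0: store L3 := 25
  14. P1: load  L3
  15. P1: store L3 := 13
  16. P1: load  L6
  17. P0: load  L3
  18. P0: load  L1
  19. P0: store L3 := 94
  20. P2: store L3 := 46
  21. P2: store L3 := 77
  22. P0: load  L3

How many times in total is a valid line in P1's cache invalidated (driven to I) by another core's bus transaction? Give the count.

[1] P0: load  L3 | P0:E(60), P1:I, P2:I | bus: BusRd
[2] P0: store L3 := 95 | P0:M(95), P1:I, P2:I | bus: none
[3] P1: load  L3 | P0:O(95), P1:S(95), P2:I | bus: BusRd
[4] P0: load  L3 | P0:O(95), P1:S(95), P2:I | bus: none
[5] P2: store L4 := 86 | P0:I, P1:I, P2:M(86) | bus: BusRdX
[6] P1: store L3 := 68 | P0:I, P1:M(68), P2:I | bus: BusUpgr,Flush
[7] P2: load  L3 | P0:I, P1:O(68), P2:S(68) | bus: BusRd
[8] P0: load  L3 | P0:S(68), P1:O(68), P2:S(68) | bus: BusRd
[9] P1: load  L3 | P0:S(68), P1:O(68), P2:S(68) | bus: none
[10] P1: store L3 := 84 | P0:I, P1:M(84), P2:I | bus: BusUpgr
[11] P2: load  L2 | P0:I, P1:I, P2:E(60) | bus: BusRd
[12] P1: store L3 := 90 | P0:I, P1:M(90), P2:I | bus: none
[13] P0: store L3 := 25 | P0:M(25), P1:I, P2:I | bus: BusRdX,Flush
[14] P1: load  L3 | P0:O(25), P1:S(25), P2:I | bus: BusRd
[15] P1: store L3 := 13 | P0:I, P1:M(13), P2:I | bus: BusUpgr,Flush
[16] P1: load  L6 | P0:I, P1:E(60), P2:I | bus: BusRd
[17] P0: load  L3 | P0:S(13), P1:O(13), P2:I | bus: BusRd
[18] P0: load  L1 | P0:E(80), P1:I, P2:I | bus: BusRd
[19] P0: store L3 := 94 | P0:M(94), P1:I, P2:I | bus: BusUpgr,Flush
[20] P2: store L3 := 46 | P0:I, P1:I, P2:M(46) | bus: BusRdX,Flush
[21] P2: store L3 := 77 | P0:I, P1:I, P2:M(77) | bus: none
[22] P0: load  L3 | P0:S(77), P1:I, P2:O(77) | bus: BusRd

invalidations = 2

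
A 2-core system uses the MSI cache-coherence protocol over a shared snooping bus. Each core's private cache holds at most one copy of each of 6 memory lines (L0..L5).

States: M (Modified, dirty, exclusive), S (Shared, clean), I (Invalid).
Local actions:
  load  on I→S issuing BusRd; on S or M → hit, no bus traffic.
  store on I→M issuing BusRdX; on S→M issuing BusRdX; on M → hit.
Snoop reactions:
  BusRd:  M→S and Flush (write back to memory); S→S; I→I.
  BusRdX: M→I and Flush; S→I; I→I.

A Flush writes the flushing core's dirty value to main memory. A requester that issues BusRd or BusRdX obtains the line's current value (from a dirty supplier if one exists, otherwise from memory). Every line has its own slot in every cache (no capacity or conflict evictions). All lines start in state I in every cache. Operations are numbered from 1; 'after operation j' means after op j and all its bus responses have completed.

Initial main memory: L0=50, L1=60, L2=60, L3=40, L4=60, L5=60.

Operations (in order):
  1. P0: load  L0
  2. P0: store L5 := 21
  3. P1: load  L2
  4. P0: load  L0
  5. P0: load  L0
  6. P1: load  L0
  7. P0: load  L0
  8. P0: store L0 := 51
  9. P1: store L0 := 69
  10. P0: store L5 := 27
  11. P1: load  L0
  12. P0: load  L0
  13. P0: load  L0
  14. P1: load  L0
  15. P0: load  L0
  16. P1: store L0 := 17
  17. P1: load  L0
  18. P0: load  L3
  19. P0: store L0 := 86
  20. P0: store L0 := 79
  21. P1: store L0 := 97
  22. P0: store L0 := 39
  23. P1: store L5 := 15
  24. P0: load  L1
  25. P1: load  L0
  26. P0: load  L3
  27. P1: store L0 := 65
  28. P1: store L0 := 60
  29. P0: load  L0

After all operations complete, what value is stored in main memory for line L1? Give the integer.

1. P0: load  L0  bus=[BusRd]  L0: P0=S P1=I  mem[L0]=50
2. P0: store L5 := 21  bus=[BusRdX]  L5: P0=M P1=I  mem[L5]=60
3. P1: load  L2  bus=[BusRd]  L2: P0=I P1=S  mem[L2]=60
4. P0: load  L0  bus=[-]  L0: P0=S P1=I  mem[L0]=50
5. P0: load  L0  bus=[-]  L0: P0=S P1=I  mem[L0]=50
6. P1: load  L0  bus=[BusRd]  L0: P0=S P1=S  mem[L0]=50
7. P0: load  L0  bus=[-]  L0: P0=S P1=S  mem[L0]=50
8. P0: store L0 := 51  bus=[BusRdX]  L0: P0=M P1=I  mem[L0]=50
9. P1: store L0 := 69  bus=[BusRdX,Flush]  L0: P0=I P1=M  mem[L0]=51
10. P0: store L5 := 27  bus=[-]  L5: P0=M P1=I  mem[L5]=60
11. P1: load  L0  bus=[-]  L0: P0=I P1=M  mem[L0]=51
12. P0: load  L0  bus=[BusRd,Flush]  L0: P0=S P1=S  mem[L0]=69
13. P0: load  L0  bus=[-]  L0: P0=S P1=S  mem[L0]=69
14. P1: load  L0  bus=[-]  L0: P0=S P1=S  mem[L0]=69
15. P0: load  L0  bus=[-]  L0: P0=S P1=S  mem[L0]=69
16. P1: store L0 := 17  bus=[BusRdX]  L0: P0=I P1=M  mem[L0]=69
17. P1: load  L0  bus=[-]  L0: P0=I P1=M  mem[L0]=69
18. P0: load  L3  bus=[BusRd]  L3: P0=S P1=I  mem[L3]=40
19. P0: store L0 := 86  bus=[BusRdX,Flush]  L0: P0=M P1=I  mem[L0]=17
20. P0: store L0 := 79  bus=[-]  L0: P0=M P1=I  mem[L0]=17
21. P1: store L0 := 97  bus=[BusRdX,Flush]  L0: P0=I P1=M  mem[L0]=79
22. P0: store L0 := 39  bus=[BusRdX,Flush]  L0: P0=M P1=I  mem[L0]=97
23. P1: store L5 := 15  bus=[BusRdX,Flush]  L5: P0=I P1=M  mem[L5]=27
24. P0: load  L1  bus=[BusRd]  L1: P0=S P1=I  mem[L1]=60
25. P1: load  L0  bus=[BusRd,Flush]  L0: P0=S P1=S  mem[L0]=39
26. P0: load  L3  bus=[-]  L3: P0=S P1=I  mem[L3]=40
27. P1: store L0 := 65  bus=[BusRdX]  L0: P0=I P1=M  mem[L0]=39
28. P1: store L0 := 60  bus=[-]  L0: P0=I P1=M  mem[L0]=39
29. P0: load  L0  bus=[BusRd,Flush]  L0: P0=S P1=S  mem[L0]=60

memory[L1] = 60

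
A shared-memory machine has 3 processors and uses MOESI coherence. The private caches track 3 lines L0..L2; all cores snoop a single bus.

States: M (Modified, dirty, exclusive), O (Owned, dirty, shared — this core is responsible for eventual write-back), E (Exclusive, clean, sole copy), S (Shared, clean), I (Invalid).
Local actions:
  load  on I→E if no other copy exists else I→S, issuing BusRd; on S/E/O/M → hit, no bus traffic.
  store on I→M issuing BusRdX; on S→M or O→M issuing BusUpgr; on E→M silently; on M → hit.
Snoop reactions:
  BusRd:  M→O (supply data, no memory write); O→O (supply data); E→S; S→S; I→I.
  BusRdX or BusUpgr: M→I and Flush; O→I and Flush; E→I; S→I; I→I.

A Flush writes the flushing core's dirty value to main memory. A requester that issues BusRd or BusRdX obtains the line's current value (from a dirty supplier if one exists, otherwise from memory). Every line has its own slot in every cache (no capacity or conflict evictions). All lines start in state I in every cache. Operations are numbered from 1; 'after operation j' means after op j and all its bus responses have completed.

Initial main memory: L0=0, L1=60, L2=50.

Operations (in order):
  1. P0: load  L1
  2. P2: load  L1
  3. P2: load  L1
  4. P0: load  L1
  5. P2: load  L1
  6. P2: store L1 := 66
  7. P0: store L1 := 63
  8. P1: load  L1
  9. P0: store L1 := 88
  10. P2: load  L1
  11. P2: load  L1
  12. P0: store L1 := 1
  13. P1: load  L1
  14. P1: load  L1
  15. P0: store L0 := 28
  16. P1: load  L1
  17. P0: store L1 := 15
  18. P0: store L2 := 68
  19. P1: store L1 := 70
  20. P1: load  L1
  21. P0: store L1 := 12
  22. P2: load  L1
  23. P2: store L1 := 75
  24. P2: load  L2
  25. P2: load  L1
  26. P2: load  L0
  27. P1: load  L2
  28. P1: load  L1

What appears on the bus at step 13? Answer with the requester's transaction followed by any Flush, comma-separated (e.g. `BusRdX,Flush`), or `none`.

1. P0: load  L1  bus=[BusRd]  L1: P0=E P1=I P2=I  mem[L1]=60
2. P2: load  L1  bus=[BusRd]  L1: P0=S P1=I P2=S  mem[L1]=60
3. P2: load  L1  bus=[-]  L1: P0=S P1=I P2=S  mem[L1]=60
4. P0: load  L1  bus=[-]  L1: P0=S P1=I P2=S  mem[L1]=60
5. P2: load  L1  bus=[-]  L1: P0=S P1=I P2=S  mem[L1]=60
6. P2: store L1 := 66  bus=[BusUpgr]  L1: P0=I P1=I P2=M  mem[L1]=60
7. P0: store L1 := 63  bus=[BusRdX,Flush]  L1: P0=M P1=I P2=I  mem[L1]=66
8. P1: load  L1  bus=[BusRd]  L1: P0=O P1=S P2=I  mem[L1]=66
9. P0: store L1 := 88  bus=[BusUpgr]  L1: P0=M P1=I P2=I  mem[L1]=66
10. P2: load  L1  bus=[BusRd]  L1: P0=O P1=I P2=S  mem[L1]=66
11. P2: load  L1  bus=[-]  L1: P0=O P1=I P2=S  mem[L1]=66
12. P0: store L1 := 1  bus=[BusUpgr]  L1: P0=M P1=I P2=I  mem[L1]=66
13. P1: load  L1  bus=[BusRd]  L1: P0=O P1=S P2=I  mem[L1]=66
14. P1: load  L1  bus=[-]  L1: P0=O P1=S P2=I  mem[L1]=66
15. P0: store L0 := 28  bus=[BusRdX]  L0: P0=M P1=I P2=I  mem[L0]=0
16. P1: load  L1  bus=[-]  L1: P0=O P1=S P2=I  mem[L1]=66
17. P0: store L1 := 15  bus=[BusUpgr]  L1: P0=M P1=I P2=I  mem[L1]=66
18. P0: store L2 := 68  bus=[BusRdX]  L2: P0=M P1=I P2=I  mem[L2]=50
19. P1: store L1 := 70  bus=[BusRdX,Flush]  L1: P0=I P1=M P2=I  mem[L1]=15
20. P1: load  L1  bus=[-]  L1: P0=I P1=M P2=I  mem[L1]=15
21. P0: store L1 := 12  bus=[BusRdX,Flush]  L1: P0=M P1=I P2=I  mem[L1]=70
22. P2: load  L1  bus=[BusRd]  L1: P0=O P1=I P2=S  mem[L1]=70
23. P2: store L1 := 75  bus=[BusUpgr,Flush]  L1: P0=I P1=I P2=M  mem[L1]=12
24. P2: load  L2  bus=[BusRd]  L2: P0=O P1=I P2=S  mem[L2]=50
25. P2: load  L1  bus=[-]  L1: P0=I P1=I P2=M  mem[L1]=12
26. P2: load  L0  bus=[BusRd]  L0: P0=O P1=I P2=S  mem[L0]=0
27. P1: load  L2  bus=[BusRd]  L2: P0=O P1=S P2=S  mem[L2]=50
28. P1: load  L1  bus=[BusRd]  L1: P0=I P1=S P2=O  mem[L1]=12

bus = BusRd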